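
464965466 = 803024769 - 338059303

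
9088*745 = 6770560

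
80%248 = 80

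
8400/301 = 27 + 39/43 = 27.91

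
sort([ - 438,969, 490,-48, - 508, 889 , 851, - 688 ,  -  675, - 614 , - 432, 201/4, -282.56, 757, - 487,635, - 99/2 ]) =[ - 688, - 675, - 614,-508, - 487 , - 438,-432, - 282.56, - 99/2, - 48, 201/4, 490 , 635,757,851,889,969 ]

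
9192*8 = 73536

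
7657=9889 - 2232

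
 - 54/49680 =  - 1/920 = - 0.00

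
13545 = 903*15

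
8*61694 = 493552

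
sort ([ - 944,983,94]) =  [-944 , 94,983]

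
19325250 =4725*4090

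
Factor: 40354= 2^1*20177^1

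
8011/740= 10 + 611/740 = 10.83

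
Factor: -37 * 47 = -1739 = - 37^1*47^1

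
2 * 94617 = 189234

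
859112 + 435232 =1294344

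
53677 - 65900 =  - 12223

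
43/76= 43/76=0.57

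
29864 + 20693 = 50557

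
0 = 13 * 0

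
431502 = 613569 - 182067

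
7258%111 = 43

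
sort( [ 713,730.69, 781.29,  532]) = [ 532,  713, 730.69,781.29]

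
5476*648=3548448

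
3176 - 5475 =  - 2299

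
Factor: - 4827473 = -7^1 *17^1*113^1*359^1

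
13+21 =34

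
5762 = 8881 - 3119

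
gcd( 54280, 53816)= 8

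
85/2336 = 85/2336 = 0.04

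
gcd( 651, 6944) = 217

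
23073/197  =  117 +24/197 = 117.12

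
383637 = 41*9357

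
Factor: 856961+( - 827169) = 29792=2^5*7^2*19^1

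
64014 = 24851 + 39163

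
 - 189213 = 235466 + -424679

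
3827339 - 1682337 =2145002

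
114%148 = 114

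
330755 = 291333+39422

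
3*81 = 243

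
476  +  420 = 896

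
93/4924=93/4924 = 0.02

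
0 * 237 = 0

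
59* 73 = 4307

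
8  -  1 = 7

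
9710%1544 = 446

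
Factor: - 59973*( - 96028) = 5759087244 = 2^2*3^1*19991^1*24007^1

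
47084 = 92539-45455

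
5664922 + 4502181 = 10167103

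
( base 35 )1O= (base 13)47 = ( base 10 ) 59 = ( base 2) 111011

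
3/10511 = 3/10511=0.00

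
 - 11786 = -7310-4476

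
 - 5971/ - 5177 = 1 +794/5177 = 1.15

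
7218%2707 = 1804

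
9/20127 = 3/6709 = 0.00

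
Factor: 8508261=3^1 * 37^1*76651^1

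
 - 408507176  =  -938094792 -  - 529587616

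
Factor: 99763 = 67^1*1489^1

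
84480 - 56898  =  27582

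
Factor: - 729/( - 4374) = 2^( - 1)*3^( - 1)=1/6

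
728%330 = 68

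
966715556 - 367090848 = 599624708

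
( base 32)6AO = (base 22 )D8K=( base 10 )6488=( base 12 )3908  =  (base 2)1100101011000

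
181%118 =63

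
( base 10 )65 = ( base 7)122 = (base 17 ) 3E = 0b1000001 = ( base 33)1W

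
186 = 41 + 145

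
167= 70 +97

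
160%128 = 32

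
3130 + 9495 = 12625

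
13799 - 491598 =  - 477799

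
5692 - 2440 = 3252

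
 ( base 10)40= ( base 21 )1j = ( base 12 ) 34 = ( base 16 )28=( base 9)44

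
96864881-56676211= 40188670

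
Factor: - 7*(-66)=2^1*3^1 * 7^1* 11^1 = 462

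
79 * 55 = 4345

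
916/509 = 916/509 = 1.80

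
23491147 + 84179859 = 107671006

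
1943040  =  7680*253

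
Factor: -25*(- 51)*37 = 47175 = 3^1*5^2*17^1*37^1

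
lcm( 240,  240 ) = 240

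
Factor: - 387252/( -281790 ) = 694/505= 2^1*5^( - 1 ) * 101^ ( - 1)*347^1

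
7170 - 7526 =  - 356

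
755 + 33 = 788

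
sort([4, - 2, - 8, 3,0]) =[ - 8, - 2,0,  3,  4] 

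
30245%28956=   1289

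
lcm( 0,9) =0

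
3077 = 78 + 2999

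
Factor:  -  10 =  - 2^1*5^1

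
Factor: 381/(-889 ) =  - 3/7 = -3^1*7^( - 1) 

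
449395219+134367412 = 583762631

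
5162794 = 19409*266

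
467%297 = 170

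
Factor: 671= 11^1  *  61^1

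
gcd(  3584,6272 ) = 896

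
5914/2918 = 2957/1459 =2.03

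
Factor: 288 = 2^5*3^2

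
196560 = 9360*21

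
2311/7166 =2311/7166 = 0.32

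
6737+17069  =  23806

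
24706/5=24706/5 = 4941.20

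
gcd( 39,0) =39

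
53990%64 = 38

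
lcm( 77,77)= 77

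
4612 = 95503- 90891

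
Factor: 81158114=2^1*43^1 * 943699^1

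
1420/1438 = 710/719 = 0.99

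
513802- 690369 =-176567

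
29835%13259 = 3317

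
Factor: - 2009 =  - 7^2 * 41^1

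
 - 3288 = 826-4114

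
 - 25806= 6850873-6876679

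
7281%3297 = 687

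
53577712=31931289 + 21646423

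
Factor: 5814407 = 5814407^1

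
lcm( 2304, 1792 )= 16128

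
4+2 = 6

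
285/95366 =285/95366=0.00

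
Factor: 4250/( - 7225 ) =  - 10/17 = - 2^1*5^1*17^( - 1 )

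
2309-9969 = -7660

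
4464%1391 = 291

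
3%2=1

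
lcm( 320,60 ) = 960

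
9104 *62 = 564448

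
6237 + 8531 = 14768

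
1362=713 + 649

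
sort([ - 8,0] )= [- 8,  0]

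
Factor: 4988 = 2^2*29^1*  43^1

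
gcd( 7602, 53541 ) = 3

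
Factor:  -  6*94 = - 2^2*3^1 * 47^1 = - 564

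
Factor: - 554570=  -2^1*5^1*55457^1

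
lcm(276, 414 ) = 828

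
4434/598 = 2217/299  =  7.41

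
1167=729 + 438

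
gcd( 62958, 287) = 7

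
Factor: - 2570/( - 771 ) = 10/3 =2^1*3^( - 1) *5^1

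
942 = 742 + 200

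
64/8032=2/251 = 0.01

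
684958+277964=962922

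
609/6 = 203/2 = 101.50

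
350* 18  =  6300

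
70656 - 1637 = 69019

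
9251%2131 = 727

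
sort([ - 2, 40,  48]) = [-2, 40, 48 ] 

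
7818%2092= 1542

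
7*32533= 227731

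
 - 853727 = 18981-872708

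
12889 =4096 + 8793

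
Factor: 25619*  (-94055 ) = - 2409595045  =  - 5^1 *11^1*13^1*17^1*137^1*1447^1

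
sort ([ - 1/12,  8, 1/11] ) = [ - 1/12, 1/11, 8]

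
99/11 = 9 = 9.00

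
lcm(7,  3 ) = 21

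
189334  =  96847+92487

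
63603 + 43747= 107350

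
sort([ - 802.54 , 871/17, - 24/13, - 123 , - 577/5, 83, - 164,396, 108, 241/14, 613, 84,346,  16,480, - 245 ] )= [ -802.54, - 245, - 164, - 123, -577/5, -24/13, 16,241/14,871/17, 83, 84, 108, 346, 396, 480, 613 ]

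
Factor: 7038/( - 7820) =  - 2^(- 1)*3^2*5^(-1) = - 9/10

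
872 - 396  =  476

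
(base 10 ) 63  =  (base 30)23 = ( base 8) 77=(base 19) 36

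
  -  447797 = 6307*(- 71) 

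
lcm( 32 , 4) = 32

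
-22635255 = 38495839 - 61131094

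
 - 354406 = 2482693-2837099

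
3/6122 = 3/6122 = 0.00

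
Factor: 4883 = 19^1*257^1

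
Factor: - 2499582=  - 2^1*3^1*257^1 * 1621^1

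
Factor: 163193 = 163193^1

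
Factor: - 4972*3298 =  - 16397656 = - 2^3 * 11^1*17^1 * 97^1*113^1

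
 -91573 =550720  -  642293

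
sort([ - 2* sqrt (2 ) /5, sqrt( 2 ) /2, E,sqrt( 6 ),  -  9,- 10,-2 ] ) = [ - 10, - 9,-2, - 2*sqrt( 2)/5,sqrt( 2) /2, sqrt(6 ),E ]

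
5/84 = 5/84 = 0.06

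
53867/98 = 53867/98 = 549.66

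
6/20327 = 6/20327 = 0.00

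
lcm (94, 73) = 6862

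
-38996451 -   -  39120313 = 123862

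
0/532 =0=0.00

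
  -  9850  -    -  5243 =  - 4607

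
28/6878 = 14/3439=0.00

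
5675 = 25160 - 19485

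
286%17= 14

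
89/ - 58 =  - 89/58 = - 1.53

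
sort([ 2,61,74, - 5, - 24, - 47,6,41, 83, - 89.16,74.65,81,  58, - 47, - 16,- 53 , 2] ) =[ - 89.16, - 53,- 47, - 47, - 24, - 16, - 5,2 , 2,6, 41,58, 61,74, 74.65,81, 83 ] 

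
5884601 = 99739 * 59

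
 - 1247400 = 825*( - 1512)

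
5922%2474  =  974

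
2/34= 1/17  =  0.06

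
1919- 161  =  1758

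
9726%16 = 14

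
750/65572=375/32786 = 0.01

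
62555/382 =62555/382 = 163.76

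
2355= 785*3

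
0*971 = 0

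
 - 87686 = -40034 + - 47652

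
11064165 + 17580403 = 28644568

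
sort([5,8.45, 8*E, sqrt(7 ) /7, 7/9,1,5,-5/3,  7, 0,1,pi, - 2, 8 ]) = [ - 2,  -  5/3,0, sqrt(7)/7,7/9,1,1,pi,5, 5,  7, 8,8.45, 8*E ] 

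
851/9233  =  851/9233 = 0.09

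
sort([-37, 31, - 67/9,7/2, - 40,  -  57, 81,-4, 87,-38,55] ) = [ -57,-40 , - 38, - 37, - 67/9, - 4,7/2,31,55, 81, 87] 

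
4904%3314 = 1590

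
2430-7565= - 5135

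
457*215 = 98255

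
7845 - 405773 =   -  397928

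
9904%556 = 452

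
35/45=7/9=0.78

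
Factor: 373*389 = 373^1*389^1 = 145097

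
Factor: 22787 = 22787^1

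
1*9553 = 9553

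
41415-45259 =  - 3844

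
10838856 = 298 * 36372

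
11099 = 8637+2462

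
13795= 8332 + 5463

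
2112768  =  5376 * 393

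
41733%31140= 10593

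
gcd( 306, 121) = 1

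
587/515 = 587/515= 1.14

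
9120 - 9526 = - 406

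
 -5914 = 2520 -8434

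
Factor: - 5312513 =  - 79^1*67247^1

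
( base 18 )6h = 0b1111101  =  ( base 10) 125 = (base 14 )8d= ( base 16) 7D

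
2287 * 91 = 208117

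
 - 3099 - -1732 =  - 1367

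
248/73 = 3 + 29/73 = 3.40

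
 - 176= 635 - 811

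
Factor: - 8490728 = -2^3* 421^1*2521^1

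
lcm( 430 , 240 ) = 10320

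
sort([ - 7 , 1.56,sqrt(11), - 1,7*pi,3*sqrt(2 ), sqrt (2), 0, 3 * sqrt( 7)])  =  [  -  7 , - 1, 0, sqrt ( 2 ),1.56,sqrt(11),3*sqrt( 2 ),3*sqrt( 7), 7*pi ] 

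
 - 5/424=-5/424 = -0.01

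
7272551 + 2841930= 10114481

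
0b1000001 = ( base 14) 49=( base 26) 2d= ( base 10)65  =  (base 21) 32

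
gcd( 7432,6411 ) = 1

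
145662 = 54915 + 90747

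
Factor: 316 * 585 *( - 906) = -167483160 = - 2^3*3^3 * 5^1 * 13^1*79^1*151^1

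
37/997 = 37/997 = 0.04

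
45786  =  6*7631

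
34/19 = 1 + 15/19 = 1.79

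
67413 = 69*977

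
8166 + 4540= 12706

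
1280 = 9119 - 7839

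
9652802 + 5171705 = 14824507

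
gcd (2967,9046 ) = 1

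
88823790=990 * 89721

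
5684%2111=1462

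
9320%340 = 140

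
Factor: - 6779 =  - 6779^1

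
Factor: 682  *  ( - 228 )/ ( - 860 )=38874/215 = 2^1 *3^1*5^( - 1 )*11^1*19^1*31^1 * 43^ ( - 1)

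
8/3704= 1/463= 0.00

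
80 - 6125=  - 6045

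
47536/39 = 1218 + 34/39 = 1218.87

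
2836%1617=1219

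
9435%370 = 185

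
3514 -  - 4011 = 7525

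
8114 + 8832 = 16946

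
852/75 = 11 + 9/25 = 11.36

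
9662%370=42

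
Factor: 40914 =2^1*3^2*2273^1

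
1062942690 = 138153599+924789091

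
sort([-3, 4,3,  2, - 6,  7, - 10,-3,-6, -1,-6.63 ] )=[-10, - 6.63, - 6, - 6 , - 3, - 3,-1, 2, 3,4, 7]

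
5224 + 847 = 6071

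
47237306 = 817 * 57818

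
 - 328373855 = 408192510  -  736566365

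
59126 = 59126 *1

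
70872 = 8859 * 8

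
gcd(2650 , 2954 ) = 2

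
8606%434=360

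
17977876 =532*33793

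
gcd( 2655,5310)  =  2655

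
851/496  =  1 + 355/496 = 1.72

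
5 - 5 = 0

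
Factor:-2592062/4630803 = - 2^1*3^ (  -  1)  *11^2*607^(- 1)*2543^(- 1)*10711^1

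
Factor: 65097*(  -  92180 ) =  - 2^2*3^3 * 5^1*11^1  *419^1*2411^1 = - 6000641460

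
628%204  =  16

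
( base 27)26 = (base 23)2e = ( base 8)74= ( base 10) 60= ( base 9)66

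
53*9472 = 502016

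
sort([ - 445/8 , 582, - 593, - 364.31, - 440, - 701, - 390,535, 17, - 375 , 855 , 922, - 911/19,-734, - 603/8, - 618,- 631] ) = [ - 734,-701, - 631, - 618,-593, - 440, - 390, - 375, - 364.31, - 603/8, - 445/8, - 911/19,17,535,582,  855,  922 ]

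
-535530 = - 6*89255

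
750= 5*150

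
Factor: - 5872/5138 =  - 8/7 = - 2^3*7^( - 1 ) 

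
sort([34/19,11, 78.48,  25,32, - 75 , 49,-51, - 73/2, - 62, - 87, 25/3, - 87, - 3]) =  [ - 87, - 87,  -  75, - 62, - 51,-73/2, - 3, 34/19, 25/3,11,25 , 32, 49,78.48] 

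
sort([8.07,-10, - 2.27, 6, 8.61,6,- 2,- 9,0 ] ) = [ - 10,  -  9,-2.27, - 2,0, 6,6, 8.07,8.61]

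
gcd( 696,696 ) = 696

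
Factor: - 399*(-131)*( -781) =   -  40822089 = - 3^1*7^1*11^1*19^1* 71^1*131^1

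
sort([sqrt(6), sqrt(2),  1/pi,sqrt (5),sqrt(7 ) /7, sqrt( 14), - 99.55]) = [-99.55, 1/pi,sqrt( 7 ) /7,sqrt(2),sqrt( 5 ),sqrt(6 ), sqrt( 14)]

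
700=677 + 23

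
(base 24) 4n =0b1110111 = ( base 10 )119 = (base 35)3e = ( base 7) 230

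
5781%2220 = 1341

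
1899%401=295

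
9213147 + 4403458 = 13616605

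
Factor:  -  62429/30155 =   -  383/185 = -5^( - 1 )*37^ (-1) * 383^1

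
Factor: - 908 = - 2^2*227^1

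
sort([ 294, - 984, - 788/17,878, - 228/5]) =[ - 984, - 788/17, - 228/5, 294 , 878]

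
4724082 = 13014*363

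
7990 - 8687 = -697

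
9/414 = 1/46 = 0.02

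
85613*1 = 85613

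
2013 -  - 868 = 2881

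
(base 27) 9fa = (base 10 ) 6976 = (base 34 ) 616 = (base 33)6DD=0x1B40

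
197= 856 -659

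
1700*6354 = 10801800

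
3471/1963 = 267/151=1.77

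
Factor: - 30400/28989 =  - 2^6*3^( - 2)*5^2*19^1*3221^( - 1) 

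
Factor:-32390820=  - 2^2*3^3*5^1*7^1 * 11^1*19^1*41^1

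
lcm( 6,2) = 6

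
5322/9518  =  2661/4759  =  0.56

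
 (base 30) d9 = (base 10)399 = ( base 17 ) 168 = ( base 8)617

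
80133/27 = 2967 + 8/9 = 2967.89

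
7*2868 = 20076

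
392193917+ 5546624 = 397740541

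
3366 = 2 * 1683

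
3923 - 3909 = 14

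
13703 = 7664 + 6039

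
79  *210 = 16590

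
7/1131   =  7/1131 = 0.01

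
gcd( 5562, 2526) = 6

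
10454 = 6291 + 4163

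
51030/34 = 1500 + 15/17 = 1500.88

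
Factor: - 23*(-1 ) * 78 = 1794= 2^1 * 3^1* 13^1*23^1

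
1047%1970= 1047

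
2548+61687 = 64235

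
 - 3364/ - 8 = 420 + 1/2 = 420.50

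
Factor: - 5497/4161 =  - 3^(-1)*19^( - 1)*23^1*73^( - 1 ) * 239^1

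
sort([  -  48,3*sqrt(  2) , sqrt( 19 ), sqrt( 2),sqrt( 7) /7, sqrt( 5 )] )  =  [ - 48,sqrt( 7 )/7,sqrt( 2),sqrt(5 ) , 3*sqrt( 2), sqrt( 19 ) ]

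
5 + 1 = 6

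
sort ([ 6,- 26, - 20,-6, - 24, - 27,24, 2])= [ - 27, - 26,-24 ,-20, - 6,2,6,24 ]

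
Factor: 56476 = 2^2*7^1*2017^1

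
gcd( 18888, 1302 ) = 6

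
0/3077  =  0 = 0.00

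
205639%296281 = 205639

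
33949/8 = 33949/8  =  4243.62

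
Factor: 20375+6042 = 26417^1 = 26417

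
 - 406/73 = -6  +  32/73 = - 5.56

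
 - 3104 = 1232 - 4336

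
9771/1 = 9771  =  9771.00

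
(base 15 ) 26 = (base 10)36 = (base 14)28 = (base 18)20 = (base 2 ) 100100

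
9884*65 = 642460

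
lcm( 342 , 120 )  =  6840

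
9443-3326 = 6117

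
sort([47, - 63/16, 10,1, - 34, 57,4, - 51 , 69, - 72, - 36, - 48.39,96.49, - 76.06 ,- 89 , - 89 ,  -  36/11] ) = [ - 89, - 89,  -  76.06 , - 72, - 51, - 48.39 , - 36, - 34 , - 63/16 , - 36/11 , 1,4,10, 47,57, 69,96.49 ]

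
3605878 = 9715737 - 6109859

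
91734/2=45867 = 45867.00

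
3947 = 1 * 3947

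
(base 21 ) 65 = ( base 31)47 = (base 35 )3Q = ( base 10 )131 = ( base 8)203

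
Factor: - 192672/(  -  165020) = 2^3*3^3*5^( - 1 )* 37^( -1) = 216/185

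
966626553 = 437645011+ 528981542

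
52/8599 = 52/8599  =  0.01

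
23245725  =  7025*3309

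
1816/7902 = 908/3951 = 0.23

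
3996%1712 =572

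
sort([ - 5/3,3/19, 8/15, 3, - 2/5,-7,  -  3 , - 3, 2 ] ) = [-7, - 3, - 3, - 5/3,-2/5,3/19, 8/15,2, 3]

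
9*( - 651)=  - 5859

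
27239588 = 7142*3814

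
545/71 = 545/71 = 7.68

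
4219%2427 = 1792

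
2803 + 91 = 2894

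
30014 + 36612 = 66626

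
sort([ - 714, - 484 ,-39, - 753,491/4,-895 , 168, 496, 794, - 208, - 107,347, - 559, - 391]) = [-895,-753, - 714, - 559, - 484, - 391, - 208, - 107, - 39,491/4,168, 347, 496, 794 ] 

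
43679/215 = 43679/215 =203.16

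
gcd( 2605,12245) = 5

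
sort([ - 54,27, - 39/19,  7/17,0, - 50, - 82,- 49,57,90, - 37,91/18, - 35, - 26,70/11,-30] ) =[ - 82, - 54,- 50  ,  -  49, - 37, - 35,  -  30 , - 26, - 39/19, 0, 7/17, 91/18,70/11,27 , 57,90]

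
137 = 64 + 73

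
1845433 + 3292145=5137578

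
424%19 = 6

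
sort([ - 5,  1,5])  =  [ - 5, 1,5 ] 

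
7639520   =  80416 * 95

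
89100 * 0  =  0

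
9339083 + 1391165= 10730248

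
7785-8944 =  - 1159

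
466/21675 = 466/21675 = 0.02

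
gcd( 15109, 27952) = 1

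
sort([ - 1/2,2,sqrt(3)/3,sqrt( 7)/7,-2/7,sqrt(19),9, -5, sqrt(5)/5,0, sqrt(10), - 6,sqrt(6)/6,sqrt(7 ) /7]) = [ - 6, - 5, - 1/2 , - 2/7,  0, sqrt(7)/7,sqrt(7)/7, sqrt( 6)/6,sqrt( 5 )/5 , sqrt(3 ) /3 , 2,sqrt (10 ), sqrt( 19),9]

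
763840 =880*868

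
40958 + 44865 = 85823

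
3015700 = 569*5300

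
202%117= 85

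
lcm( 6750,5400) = 27000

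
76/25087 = 76/25087 = 0.00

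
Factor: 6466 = 2^1*53^1*61^1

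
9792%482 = 152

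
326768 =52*6284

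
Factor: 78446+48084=126530 = 2^1*5^1*12653^1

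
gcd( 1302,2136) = 6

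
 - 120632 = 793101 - 913733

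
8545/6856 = 8545/6856  =  1.25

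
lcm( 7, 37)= 259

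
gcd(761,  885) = 1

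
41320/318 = 20660/159 = 129.94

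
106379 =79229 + 27150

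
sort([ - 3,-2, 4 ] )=[-3, - 2,4]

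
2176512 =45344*48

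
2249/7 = 2249/7 = 321.29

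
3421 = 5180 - 1759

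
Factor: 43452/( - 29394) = -34/23 = -2^1 * 17^1*  23^ (-1 )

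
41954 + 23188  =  65142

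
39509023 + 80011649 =119520672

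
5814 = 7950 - 2136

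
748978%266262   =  216454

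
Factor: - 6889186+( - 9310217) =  - 16199403 =- 3^1*11^1*490891^1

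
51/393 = 17/131 = 0.13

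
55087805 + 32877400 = 87965205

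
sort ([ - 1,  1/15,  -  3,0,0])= [ - 3 , - 1, 0 , 0 , 1/15]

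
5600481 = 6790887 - 1190406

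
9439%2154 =823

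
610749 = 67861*9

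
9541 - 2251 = 7290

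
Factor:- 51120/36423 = - 80/57 = -  2^4*3^ ( - 1 )*5^1*19^(-1 ) 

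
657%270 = 117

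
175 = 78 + 97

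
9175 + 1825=11000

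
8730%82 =38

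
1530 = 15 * 102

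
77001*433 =33341433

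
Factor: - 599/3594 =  - 2^( - 1)*3^(-1) = - 1/6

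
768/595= 768/595 = 1.29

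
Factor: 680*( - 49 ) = - 2^3*5^1 *7^2*17^1  =  - 33320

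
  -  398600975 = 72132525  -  470733500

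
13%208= 13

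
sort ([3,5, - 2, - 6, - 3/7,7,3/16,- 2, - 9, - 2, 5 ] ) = [ - 9, - 6, - 2, - 2, - 2,  -  3/7,3/16,3, 5,5,7 ] 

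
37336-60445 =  - 23109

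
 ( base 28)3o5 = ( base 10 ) 3029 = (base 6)22005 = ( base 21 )6i5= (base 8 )5725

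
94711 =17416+77295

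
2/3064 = 1/1532 = 0.00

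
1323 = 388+935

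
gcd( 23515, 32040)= 5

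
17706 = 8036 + 9670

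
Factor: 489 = 3^1*163^1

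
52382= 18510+33872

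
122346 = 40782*3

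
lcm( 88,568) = 6248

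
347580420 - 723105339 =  - 375524919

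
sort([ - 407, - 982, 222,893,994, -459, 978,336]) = [ - 982, -459,-407, 222, 336,893,978,994]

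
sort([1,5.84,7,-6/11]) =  [ - 6/11 , 1,  5.84 , 7]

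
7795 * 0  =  0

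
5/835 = 1/167=0.01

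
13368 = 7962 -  - 5406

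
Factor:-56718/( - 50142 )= 69/61 = 3^1 * 23^1*61^( - 1 )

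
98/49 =2 = 2.00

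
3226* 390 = 1258140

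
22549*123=2773527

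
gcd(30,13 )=1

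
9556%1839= 361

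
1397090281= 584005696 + 813084585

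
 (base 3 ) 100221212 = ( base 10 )7259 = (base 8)16133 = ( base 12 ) 424b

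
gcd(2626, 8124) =2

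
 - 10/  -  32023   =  10/32023 = 0.00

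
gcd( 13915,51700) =55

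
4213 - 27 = 4186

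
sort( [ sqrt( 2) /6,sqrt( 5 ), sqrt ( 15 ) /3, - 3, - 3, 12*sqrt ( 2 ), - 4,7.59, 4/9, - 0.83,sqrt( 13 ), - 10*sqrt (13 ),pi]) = [ - 10 *sqrt( 13)  ,- 4, - 3 , - 3,-0.83,  sqrt( 2)/6, 4/9  ,  sqrt( 15)/3, sqrt( 5), pi, sqrt( 13 ), 7.59, 12*sqrt( 2) ]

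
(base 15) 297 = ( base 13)367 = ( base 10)592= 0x250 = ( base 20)19c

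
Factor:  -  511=-7^1*73^1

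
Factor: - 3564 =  - 2^2*3^4*11^1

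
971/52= 971/52 = 18.67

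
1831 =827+1004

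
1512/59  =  1512/59= 25.63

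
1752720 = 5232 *335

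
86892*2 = 173784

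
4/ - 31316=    - 1 + 7828/7829 = -0.00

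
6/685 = 6/685 = 0.01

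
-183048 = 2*(-91524)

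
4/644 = 1/161 = 0.01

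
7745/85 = 1549/17=91.12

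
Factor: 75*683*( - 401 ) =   -  3^1 * 5^2*401^1*683^1= -  20541225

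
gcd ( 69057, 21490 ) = 1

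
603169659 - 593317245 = 9852414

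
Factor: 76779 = 3^2 *19^1*449^1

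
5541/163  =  33+162/163 = 33.99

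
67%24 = 19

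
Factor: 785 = 5^1*157^1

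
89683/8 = 11210 + 3/8 = 11210.38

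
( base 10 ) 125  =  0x7d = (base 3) 11122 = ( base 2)1111101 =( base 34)3N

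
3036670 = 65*46718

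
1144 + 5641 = 6785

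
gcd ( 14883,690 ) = 3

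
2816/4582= 1408/2291 = 0.61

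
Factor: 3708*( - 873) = - 3237084 = - 2^2* 3^4* 97^1*103^1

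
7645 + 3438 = 11083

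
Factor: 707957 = 707957^1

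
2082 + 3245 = 5327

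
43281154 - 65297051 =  - 22015897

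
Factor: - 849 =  - 3^1 * 283^1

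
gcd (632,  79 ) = 79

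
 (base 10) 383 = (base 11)319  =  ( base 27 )E5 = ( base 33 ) BK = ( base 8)577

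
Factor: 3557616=2^4*3^1*137^1*541^1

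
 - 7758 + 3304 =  - 4454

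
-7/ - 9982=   1/1426   =  0.00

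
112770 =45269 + 67501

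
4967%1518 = 413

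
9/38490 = 3/12830= 0.00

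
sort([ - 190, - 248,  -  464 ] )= [ -464 , - 248 ,  -  190]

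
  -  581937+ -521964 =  - 1103901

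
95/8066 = 95/8066 = 0.01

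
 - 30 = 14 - 44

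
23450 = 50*469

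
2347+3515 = 5862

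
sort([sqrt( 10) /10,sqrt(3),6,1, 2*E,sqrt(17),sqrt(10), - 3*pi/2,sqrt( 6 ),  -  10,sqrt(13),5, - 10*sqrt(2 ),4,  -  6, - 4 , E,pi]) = [ - 10*sqrt(2 ), - 10,-6, - 3*pi/2, - 4, sqrt(10)/10,1,sqrt( 3 ),sqrt(6),E, pi,  sqrt(10 ),sqrt( 13),4,  sqrt(17),5,2*E,6]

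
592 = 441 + 151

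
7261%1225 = 1136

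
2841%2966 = 2841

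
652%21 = 1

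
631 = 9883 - 9252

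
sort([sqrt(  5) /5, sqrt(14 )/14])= [ sqrt( 14) /14, sqrt(5) /5 ]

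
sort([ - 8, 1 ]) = [ -8, 1 ] 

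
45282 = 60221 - 14939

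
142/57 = 2 + 28/57 =2.49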